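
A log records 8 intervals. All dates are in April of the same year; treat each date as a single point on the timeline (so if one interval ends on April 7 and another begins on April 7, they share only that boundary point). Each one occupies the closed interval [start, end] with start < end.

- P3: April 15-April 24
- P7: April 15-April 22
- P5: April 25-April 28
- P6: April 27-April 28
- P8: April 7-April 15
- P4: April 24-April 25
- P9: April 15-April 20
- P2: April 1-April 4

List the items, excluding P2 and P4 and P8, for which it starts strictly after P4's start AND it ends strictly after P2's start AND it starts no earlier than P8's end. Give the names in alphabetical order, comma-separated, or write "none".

Conditions: its start is strictly after P4's start (X.start > April 24) AND its end is strictly after P2's start (X.end > April 1) AND its start is no earlier than P8's end (X.start >= April 15).
P3: start April 15 > April 24? ✗; end April 24 > April 1? ✓; start April 15 >= April 15? ✓ → no.
P5: start April 25 > April 24? ✓; end April 28 > April 1? ✓; start April 25 >= April 15? ✓ → yes.
P6: start April 27 > April 24? ✓; end April 28 > April 1? ✓; start April 27 >= April 15? ✓ → yes.
P7: start April 15 > April 24? ✗; end April 22 > April 1? ✓; start April 15 >= April 15? ✓ → no.
P9: start April 15 > April 24? ✗; end April 20 > April 1? ✓; start April 15 >= April 15? ✓ → no.
Result: P5, P6.

P5, P6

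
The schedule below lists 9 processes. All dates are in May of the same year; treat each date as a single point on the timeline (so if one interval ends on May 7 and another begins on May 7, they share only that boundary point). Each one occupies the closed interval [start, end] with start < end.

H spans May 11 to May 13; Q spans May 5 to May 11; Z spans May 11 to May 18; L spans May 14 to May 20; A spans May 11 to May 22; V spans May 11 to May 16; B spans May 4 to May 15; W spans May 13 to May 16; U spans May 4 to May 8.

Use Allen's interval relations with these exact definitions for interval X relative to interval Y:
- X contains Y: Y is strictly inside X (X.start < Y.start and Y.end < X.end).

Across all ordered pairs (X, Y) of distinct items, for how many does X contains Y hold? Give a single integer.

Checking all 72 ordered pairs for relation 'contains'; matching pairs in alphabetical order:
(A, L): A contains L ✓
(A, W): A contains W ✓
(B, H): B contains H ✓
(B, Q): B contains Q ✓
(Z, W): Z contains W ✓
Count: 5.

5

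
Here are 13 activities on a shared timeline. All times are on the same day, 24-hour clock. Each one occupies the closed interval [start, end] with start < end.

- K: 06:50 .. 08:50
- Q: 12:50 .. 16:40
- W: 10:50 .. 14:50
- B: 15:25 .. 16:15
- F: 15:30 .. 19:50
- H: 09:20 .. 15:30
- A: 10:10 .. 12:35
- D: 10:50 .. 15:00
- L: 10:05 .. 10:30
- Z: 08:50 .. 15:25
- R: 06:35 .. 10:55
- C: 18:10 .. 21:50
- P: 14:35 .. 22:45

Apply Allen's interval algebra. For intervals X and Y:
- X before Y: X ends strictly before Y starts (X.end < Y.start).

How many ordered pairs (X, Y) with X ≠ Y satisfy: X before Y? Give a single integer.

Checking all 156 ordered pairs for relation 'before'; matching pairs in alphabetical order:
(A, B): A before B ✓
(A, C): A before C ✓
(A, F): A before F ✓
(A, P): A before P ✓
(A, Q): A before Q ✓
(B, C): B before C ✓
(D, B): D before B ✓
(D, C): D before C ✓
(D, F): D before F ✓
(H, C): H before C ✓
(K, A): K before A ✓
(K, B): K before B ✓
(K, C): K before C ✓
(K, D): K before D ✓
(K, F): K before F ✓
(K, H): K before H ✓
(K, L): K before L ✓
(K, P): K before P ✓
(K, Q): K before Q ✓
(K, W): K before W ✓
(L, B): L before B ✓
(L, C): L before C ✓
(L, D): L before D ✓
(L, F): L before F ✓
... plus 14 further pairs not listed.
Count: 38.

38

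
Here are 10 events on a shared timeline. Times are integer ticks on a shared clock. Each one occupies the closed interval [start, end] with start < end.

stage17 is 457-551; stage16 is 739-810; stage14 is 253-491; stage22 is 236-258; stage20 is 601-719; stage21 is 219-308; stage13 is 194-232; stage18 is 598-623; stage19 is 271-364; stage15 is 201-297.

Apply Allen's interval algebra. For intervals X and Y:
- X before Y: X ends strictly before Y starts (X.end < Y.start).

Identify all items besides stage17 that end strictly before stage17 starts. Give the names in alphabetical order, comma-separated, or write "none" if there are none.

Target stage17 = [457, 551].
stage13 [194, 232] → before → yes.
stage14 [253, 491] → overlaps → no.
stage15 [201, 297] → before → yes.
stage16 [739, 810] → after → no.
stage18 [598, 623] → after → no.
stage19 [271, 364] → before → yes.
stage20 [601, 719] → after → no.
stage21 [219, 308] → before → yes.
stage22 [236, 258] → before → yes.
Result: stage13, stage15, stage19, stage21, stage22.

stage13, stage15, stage19, stage21, stage22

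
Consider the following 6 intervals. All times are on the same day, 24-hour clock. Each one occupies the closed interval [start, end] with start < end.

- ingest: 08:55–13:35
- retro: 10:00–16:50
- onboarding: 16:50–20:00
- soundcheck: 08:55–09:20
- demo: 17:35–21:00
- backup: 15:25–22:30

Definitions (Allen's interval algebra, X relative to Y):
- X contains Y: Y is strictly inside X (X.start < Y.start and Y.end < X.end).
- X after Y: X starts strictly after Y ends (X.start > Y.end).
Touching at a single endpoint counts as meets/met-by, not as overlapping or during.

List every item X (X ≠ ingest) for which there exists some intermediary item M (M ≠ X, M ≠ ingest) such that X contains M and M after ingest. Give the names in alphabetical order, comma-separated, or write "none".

backup

Target ingest = [08:55, 13:35].
Intermediaries M with M after ingest: backup, demo, onboarding.
Via backup — items with X contains backup: none.
Via demo — items with X contains demo: backup.
Via onboarding — items with X contains onboarding: backup.
Union: backup.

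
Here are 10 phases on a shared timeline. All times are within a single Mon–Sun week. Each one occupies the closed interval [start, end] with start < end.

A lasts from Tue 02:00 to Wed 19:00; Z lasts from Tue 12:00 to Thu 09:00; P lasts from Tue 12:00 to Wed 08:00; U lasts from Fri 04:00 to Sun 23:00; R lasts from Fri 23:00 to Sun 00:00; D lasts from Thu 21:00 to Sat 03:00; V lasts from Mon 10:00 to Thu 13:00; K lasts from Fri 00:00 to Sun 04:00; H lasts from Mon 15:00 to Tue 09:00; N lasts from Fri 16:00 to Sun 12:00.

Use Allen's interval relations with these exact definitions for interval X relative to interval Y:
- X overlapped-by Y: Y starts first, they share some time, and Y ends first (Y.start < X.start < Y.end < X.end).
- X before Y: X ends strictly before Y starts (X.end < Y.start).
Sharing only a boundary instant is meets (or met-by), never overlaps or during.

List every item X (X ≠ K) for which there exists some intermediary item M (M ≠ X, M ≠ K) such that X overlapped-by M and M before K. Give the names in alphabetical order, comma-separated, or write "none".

A, Z

Target K = [Fri 00:00, Sun 04:00].
Intermediaries M with M before K: A, H, P, V, Z.
Via A — items with X overlapped-by A: Z.
Via H — items with X overlapped-by H: A.
Via P — items with X overlapped-by P: none.
Via V — items with X overlapped-by V: none.
Via Z — items with X overlapped-by Z: none.
Union: A, Z.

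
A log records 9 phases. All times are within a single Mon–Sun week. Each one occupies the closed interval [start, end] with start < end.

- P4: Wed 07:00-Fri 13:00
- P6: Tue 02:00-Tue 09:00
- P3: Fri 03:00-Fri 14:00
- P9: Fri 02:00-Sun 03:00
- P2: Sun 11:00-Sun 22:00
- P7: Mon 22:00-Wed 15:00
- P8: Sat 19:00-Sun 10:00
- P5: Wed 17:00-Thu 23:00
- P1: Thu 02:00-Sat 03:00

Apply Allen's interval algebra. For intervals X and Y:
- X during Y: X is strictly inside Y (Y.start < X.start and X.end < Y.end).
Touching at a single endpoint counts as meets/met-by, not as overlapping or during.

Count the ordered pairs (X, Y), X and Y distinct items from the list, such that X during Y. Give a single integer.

Checking all 72 ordered pairs for relation 'during'; matching pairs in alphabetical order:
(P3, P1): P3 during P1 ✓
(P3, P9): P3 during P9 ✓
(P5, P4): P5 during P4 ✓
(P6, P7): P6 during P7 ✓
Count: 4.

4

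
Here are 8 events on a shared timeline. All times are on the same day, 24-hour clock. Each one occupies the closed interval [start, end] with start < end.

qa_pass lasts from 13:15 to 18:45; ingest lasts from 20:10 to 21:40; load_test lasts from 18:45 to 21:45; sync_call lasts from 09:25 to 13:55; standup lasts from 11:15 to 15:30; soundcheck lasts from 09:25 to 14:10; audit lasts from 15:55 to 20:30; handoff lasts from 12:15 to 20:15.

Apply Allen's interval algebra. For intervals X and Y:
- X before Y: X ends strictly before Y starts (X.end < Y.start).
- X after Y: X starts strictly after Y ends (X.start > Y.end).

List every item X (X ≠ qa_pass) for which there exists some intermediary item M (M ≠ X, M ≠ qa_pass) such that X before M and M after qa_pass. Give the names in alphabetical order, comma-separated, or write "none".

soundcheck, standup, sync_call

Target qa_pass = [13:15, 18:45].
Intermediaries M with M after qa_pass: ingest.
Via ingest — items with X before ingest: soundcheck, standup, sync_call.
Union: soundcheck, standup, sync_call.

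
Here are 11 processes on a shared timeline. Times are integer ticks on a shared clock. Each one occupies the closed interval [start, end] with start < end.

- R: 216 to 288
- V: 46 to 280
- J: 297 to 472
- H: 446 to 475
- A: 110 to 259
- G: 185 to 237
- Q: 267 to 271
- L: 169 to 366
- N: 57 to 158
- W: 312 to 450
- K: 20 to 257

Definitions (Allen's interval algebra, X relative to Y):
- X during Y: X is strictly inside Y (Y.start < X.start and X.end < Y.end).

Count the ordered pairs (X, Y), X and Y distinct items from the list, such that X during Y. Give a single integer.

Checking all 110 ordered pairs for relation 'during'; matching pairs in alphabetical order:
(A, V): A during V ✓
(G, A): G during A ✓
(G, K): G during K ✓
(G, L): G during L ✓
(G, V): G during V ✓
(N, K): N during K ✓
(N, V): N during V ✓
(Q, L): Q during L ✓
(Q, R): Q during R ✓
(Q, V): Q during V ✓
(R, L): R during L ✓
(W, J): W during J ✓
Count: 12.

12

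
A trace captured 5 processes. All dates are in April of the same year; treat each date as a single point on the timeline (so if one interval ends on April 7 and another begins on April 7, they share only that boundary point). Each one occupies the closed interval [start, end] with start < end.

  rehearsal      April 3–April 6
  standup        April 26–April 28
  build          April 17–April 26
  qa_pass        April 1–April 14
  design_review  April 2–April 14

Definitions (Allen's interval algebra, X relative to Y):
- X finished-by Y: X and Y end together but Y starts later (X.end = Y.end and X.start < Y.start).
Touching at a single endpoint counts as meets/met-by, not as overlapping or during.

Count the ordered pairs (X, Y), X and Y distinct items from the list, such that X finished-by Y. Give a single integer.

1

Checking all 20 ordered pairs for relation 'finished-by'; matching pairs in alphabetical order:
(qa_pass, design_review): qa_pass finished-by design_review ✓
Count: 1.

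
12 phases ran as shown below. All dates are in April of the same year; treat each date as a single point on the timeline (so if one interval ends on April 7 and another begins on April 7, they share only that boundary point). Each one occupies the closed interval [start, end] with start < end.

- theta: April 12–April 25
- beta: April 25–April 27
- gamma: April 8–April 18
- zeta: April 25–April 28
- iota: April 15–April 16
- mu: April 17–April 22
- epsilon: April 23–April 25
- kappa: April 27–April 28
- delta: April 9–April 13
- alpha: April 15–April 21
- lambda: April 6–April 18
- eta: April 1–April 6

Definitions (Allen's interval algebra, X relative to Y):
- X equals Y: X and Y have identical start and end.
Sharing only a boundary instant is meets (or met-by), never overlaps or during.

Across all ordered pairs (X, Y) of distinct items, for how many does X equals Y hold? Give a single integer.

Checking all 132 ordered pairs for relation 'equals'; matching pairs in alphabetical order:
No pair satisfies it.
Count: 0.

0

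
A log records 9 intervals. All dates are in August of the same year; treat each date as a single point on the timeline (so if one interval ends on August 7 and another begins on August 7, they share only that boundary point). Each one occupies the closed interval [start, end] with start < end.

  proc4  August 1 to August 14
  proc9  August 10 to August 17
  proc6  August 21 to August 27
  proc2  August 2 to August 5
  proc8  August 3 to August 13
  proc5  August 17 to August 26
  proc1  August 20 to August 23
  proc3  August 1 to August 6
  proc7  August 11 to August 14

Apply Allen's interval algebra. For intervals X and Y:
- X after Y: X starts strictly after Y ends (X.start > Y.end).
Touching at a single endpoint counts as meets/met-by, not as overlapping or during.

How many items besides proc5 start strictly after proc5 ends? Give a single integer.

0

Target proc5 = [August 17, August 26].
proc1 [August 20, August 23] → during → no.
proc2 [August 2, August 5] → before → no.
proc3 [August 1, August 6] → before → no.
proc4 [August 1, August 14] → before → no.
proc6 [August 21, August 27] → overlapped-by → no.
proc7 [August 11, August 14] → before → no.
proc8 [August 3, August 13] → before → no.
proc9 [August 10, August 17] → meets → no.
Total: 0.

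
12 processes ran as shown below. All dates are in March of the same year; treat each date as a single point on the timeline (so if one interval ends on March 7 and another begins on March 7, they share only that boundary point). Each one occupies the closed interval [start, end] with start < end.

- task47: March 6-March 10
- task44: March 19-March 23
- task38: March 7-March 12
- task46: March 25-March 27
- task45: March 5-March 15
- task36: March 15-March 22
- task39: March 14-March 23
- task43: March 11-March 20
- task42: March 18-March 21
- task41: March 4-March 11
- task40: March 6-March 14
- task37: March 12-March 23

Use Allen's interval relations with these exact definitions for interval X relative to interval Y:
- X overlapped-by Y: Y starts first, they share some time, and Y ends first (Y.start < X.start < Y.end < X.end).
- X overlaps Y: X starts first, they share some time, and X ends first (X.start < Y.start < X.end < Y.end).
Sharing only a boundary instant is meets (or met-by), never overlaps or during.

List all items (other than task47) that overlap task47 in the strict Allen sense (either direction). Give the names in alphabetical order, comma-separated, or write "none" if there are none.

Target task47 = [March 6, March 10].
task36 [March 15, March 22] → after → no.
task37 [March 12, March 23] → after → no.
task38 [March 7, March 12] → overlapped-by → yes.
task39 [March 14, March 23] → after → no.
task40 [March 6, March 14] → started-by → no.
task41 [March 4, March 11] → contains → no.
task42 [March 18, March 21] → after → no.
task43 [March 11, March 20] → after → no.
task44 [March 19, March 23] → after → no.
task45 [March 5, March 15] → contains → no.
task46 [March 25, March 27] → after → no.
Result: task38.

task38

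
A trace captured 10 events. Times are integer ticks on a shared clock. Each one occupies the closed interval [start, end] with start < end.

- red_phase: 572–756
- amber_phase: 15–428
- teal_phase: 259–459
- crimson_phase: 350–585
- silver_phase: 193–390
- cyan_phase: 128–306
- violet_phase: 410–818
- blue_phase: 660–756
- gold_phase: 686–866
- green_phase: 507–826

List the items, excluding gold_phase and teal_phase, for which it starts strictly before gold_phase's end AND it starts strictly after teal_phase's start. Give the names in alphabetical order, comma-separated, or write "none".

Conditions: its start is strictly before gold_phase's end (X.start < 866) AND its start is strictly after teal_phase's start (X.start > 259).
amber_phase: start 15 < 866? ✓; start 15 > 259? ✗ → no.
blue_phase: start 660 < 866? ✓; start 660 > 259? ✓ → yes.
crimson_phase: start 350 < 866? ✓; start 350 > 259? ✓ → yes.
cyan_phase: start 128 < 866? ✓; start 128 > 259? ✗ → no.
green_phase: start 507 < 866? ✓; start 507 > 259? ✓ → yes.
red_phase: start 572 < 866? ✓; start 572 > 259? ✓ → yes.
silver_phase: start 193 < 866? ✓; start 193 > 259? ✗ → no.
violet_phase: start 410 < 866? ✓; start 410 > 259? ✓ → yes.
Result: blue_phase, crimson_phase, green_phase, red_phase, violet_phase.

blue_phase, crimson_phase, green_phase, red_phase, violet_phase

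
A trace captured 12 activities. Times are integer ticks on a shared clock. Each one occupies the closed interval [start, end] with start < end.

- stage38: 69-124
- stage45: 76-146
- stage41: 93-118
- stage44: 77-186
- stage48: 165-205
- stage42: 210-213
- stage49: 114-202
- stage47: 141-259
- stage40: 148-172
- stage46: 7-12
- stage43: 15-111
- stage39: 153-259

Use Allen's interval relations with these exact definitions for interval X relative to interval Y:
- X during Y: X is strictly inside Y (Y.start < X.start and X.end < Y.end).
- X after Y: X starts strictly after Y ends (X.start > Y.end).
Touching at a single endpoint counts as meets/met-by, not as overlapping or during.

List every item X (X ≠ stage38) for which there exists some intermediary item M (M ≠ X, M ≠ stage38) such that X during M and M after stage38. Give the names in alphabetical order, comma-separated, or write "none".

Target stage38 = [69, 124].
Intermediaries M with M after stage38: stage39, stage40, stage42, stage47, stage48.
Via stage39 — items with X during stage39: stage42, stage48.
Via stage40 — items with X during stage40: none.
Via stage42 — items with X during stage42: none.
Via stage47 — items with X during stage47: stage40, stage42, stage48.
Via stage48 — items with X during stage48: none.
Union: stage40, stage42, stage48.

stage40, stage42, stage48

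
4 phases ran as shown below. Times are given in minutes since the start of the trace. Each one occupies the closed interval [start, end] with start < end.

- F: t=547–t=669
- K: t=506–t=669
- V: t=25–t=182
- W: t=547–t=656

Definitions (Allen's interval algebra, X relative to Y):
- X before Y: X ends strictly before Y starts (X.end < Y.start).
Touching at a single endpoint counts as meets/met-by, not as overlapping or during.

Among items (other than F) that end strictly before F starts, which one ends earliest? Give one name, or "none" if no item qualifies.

V

Target F = [t=547, t=669].
K [t=506, t=669] → finished-by → excluded.
V [t=25, t=182] → before → candidate.
W [t=547, t=656] → starts → excluded.
Among candidates, earliest end is t=182 → V.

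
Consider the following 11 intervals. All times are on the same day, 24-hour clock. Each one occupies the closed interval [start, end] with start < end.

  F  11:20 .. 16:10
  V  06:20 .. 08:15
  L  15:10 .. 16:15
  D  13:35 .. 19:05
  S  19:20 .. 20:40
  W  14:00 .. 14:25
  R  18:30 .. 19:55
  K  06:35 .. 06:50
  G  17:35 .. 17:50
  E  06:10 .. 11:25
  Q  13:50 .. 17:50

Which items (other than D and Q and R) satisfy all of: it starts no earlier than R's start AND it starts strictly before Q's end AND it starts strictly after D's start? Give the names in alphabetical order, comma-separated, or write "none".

none

Conditions: its start is no earlier than R's start (X.start >= 18:30) AND its start is strictly before Q's end (X.start < 17:50) AND its start is strictly after D's start (X.start > 13:35).
E: start 06:10 >= 18:30? ✗; start 06:10 < 17:50? ✓; start 06:10 > 13:35? ✗ → no.
F: start 11:20 >= 18:30? ✗; start 11:20 < 17:50? ✓; start 11:20 > 13:35? ✗ → no.
G: start 17:35 >= 18:30? ✗; start 17:35 < 17:50? ✓; start 17:35 > 13:35? ✓ → no.
K: start 06:35 >= 18:30? ✗; start 06:35 < 17:50? ✓; start 06:35 > 13:35? ✗ → no.
L: start 15:10 >= 18:30? ✗; start 15:10 < 17:50? ✓; start 15:10 > 13:35? ✓ → no.
S: start 19:20 >= 18:30? ✓; start 19:20 < 17:50? ✗; start 19:20 > 13:35? ✓ → no.
V: start 06:20 >= 18:30? ✗; start 06:20 < 17:50? ✓; start 06:20 > 13:35? ✗ → no.
W: start 14:00 >= 18:30? ✗; start 14:00 < 17:50? ✓; start 14:00 > 13:35? ✓ → no.
Result: none.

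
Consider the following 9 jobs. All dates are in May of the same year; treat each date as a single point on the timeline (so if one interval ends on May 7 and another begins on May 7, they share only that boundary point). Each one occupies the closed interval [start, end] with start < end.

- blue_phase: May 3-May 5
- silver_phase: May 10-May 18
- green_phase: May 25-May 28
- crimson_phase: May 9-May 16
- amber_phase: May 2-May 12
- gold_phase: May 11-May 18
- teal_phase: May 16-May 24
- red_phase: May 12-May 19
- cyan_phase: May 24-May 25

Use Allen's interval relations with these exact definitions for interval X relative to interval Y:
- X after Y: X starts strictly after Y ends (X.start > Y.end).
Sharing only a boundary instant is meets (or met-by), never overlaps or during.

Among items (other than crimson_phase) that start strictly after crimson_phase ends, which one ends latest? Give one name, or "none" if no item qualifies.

green_phase

Target crimson_phase = [May 9, May 16].
amber_phase [May 2, May 12] → overlaps → excluded.
blue_phase [May 3, May 5] → before → excluded.
cyan_phase [May 24, May 25] → after → candidate.
gold_phase [May 11, May 18] → overlapped-by → excluded.
green_phase [May 25, May 28] → after → candidate.
red_phase [May 12, May 19] → overlapped-by → excluded.
silver_phase [May 10, May 18] → overlapped-by → excluded.
teal_phase [May 16, May 24] → met-by → excluded.
Among candidates, latest end is May 28 → green_phase.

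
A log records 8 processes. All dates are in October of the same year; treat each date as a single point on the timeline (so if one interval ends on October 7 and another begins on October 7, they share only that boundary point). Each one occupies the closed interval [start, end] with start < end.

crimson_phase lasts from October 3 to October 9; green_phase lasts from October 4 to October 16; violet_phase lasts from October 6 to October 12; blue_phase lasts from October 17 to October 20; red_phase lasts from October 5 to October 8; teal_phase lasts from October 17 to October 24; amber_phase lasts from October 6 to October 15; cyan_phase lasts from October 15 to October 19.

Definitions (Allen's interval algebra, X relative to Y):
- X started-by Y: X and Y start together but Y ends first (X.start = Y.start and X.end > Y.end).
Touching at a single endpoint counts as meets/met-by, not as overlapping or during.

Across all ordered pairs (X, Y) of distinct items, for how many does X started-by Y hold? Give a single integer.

Checking all 56 ordered pairs for relation 'started-by'; matching pairs in alphabetical order:
(amber_phase, violet_phase): amber_phase started-by violet_phase ✓
(teal_phase, blue_phase): teal_phase started-by blue_phase ✓
Count: 2.

2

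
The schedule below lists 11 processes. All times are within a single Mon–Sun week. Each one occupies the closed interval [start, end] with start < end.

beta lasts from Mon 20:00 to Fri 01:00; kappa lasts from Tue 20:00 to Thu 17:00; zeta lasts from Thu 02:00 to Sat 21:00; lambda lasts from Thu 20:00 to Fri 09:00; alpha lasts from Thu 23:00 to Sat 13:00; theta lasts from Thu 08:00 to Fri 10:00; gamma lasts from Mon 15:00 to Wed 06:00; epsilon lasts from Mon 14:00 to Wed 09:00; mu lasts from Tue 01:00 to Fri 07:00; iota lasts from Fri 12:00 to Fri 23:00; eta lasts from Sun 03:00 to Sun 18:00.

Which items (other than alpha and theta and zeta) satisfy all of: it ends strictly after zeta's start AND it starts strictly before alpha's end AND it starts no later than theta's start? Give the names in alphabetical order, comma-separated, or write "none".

Conditions: its end is strictly after zeta's start (X.end > Thu 02:00) AND its start is strictly before alpha's end (X.start < Sat 13:00) AND its start is no later than theta's start (X.start <= Thu 08:00).
beta: end Fri 01:00 > Thu 02:00? ✓; start Mon 20:00 < Sat 13:00? ✓; start Mon 20:00 <= Thu 08:00? ✓ → yes.
epsilon: end Wed 09:00 > Thu 02:00? ✗; start Mon 14:00 < Sat 13:00? ✓; start Mon 14:00 <= Thu 08:00? ✓ → no.
eta: end Sun 18:00 > Thu 02:00? ✓; start Sun 03:00 < Sat 13:00? ✗; start Sun 03:00 <= Thu 08:00? ✗ → no.
gamma: end Wed 06:00 > Thu 02:00? ✗; start Mon 15:00 < Sat 13:00? ✓; start Mon 15:00 <= Thu 08:00? ✓ → no.
iota: end Fri 23:00 > Thu 02:00? ✓; start Fri 12:00 < Sat 13:00? ✓; start Fri 12:00 <= Thu 08:00? ✗ → no.
kappa: end Thu 17:00 > Thu 02:00? ✓; start Tue 20:00 < Sat 13:00? ✓; start Tue 20:00 <= Thu 08:00? ✓ → yes.
lambda: end Fri 09:00 > Thu 02:00? ✓; start Thu 20:00 < Sat 13:00? ✓; start Thu 20:00 <= Thu 08:00? ✗ → no.
mu: end Fri 07:00 > Thu 02:00? ✓; start Tue 01:00 < Sat 13:00? ✓; start Tue 01:00 <= Thu 08:00? ✓ → yes.
Result: beta, kappa, mu.

beta, kappa, mu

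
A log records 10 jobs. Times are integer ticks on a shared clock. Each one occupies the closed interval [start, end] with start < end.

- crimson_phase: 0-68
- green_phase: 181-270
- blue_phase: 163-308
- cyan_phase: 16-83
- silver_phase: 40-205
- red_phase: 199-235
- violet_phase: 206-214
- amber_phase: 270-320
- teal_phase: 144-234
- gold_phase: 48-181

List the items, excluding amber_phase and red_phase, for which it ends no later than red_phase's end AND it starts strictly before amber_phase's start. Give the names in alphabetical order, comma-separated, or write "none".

Conditions: its end is no later than red_phase's end (X.end <= 235) AND its start is strictly before amber_phase's start (X.start < 270).
blue_phase: end 308 <= 235? ✗; start 163 < 270? ✓ → no.
crimson_phase: end 68 <= 235? ✓; start 0 < 270? ✓ → yes.
cyan_phase: end 83 <= 235? ✓; start 16 < 270? ✓ → yes.
gold_phase: end 181 <= 235? ✓; start 48 < 270? ✓ → yes.
green_phase: end 270 <= 235? ✗; start 181 < 270? ✓ → no.
silver_phase: end 205 <= 235? ✓; start 40 < 270? ✓ → yes.
teal_phase: end 234 <= 235? ✓; start 144 < 270? ✓ → yes.
violet_phase: end 214 <= 235? ✓; start 206 < 270? ✓ → yes.
Result: crimson_phase, cyan_phase, gold_phase, silver_phase, teal_phase, violet_phase.

crimson_phase, cyan_phase, gold_phase, silver_phase, teal_phase, violet_phase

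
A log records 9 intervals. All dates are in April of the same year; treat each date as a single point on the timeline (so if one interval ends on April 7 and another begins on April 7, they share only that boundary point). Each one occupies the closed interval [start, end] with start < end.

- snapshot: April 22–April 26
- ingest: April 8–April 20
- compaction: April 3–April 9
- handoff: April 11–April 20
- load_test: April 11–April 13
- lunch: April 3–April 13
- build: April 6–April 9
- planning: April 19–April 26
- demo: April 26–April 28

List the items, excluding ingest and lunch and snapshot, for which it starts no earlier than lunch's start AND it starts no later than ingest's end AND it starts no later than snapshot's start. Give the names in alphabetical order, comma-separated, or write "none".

Conditions: its start is no earlier than lunch's start (X.start >= April 3) AND its start is no later than ingest's end (X.start <= April 20) AND its start is no later than snapshot's start (X.start <= April 22).
build: start April 6 >= April 3? ✓; start April 6 <= April 20? ✓; start April 6 <= April 22? ✓ → yes.
compaction: start April 3 >= April 3? ✓; start April 3 <= April 20? ✓; start April 3 <= April 22? ✓ → yes.
demo: start April 26 >= April 3? ✓; start April 26 <= April 20? ✗; start April 26 <= April 22? ✗ → no.
handoff: start April 11 >= April 3? ✓; start April 11 <= April 20? ✓; start April 11 <= April 22? ✓ → yes.
load_test: start April 11 >= April 3? ✓; start April 11 <= April 20? ✓; start April 11 <= April 22? ✓ → yes.
planning: start April 19 >= April 3? ✓; start April 19 <= April 20? ✓; start April 19 <= April 22? ✓ → yes.
Result: build, compaction, handoff, load_test, planning.

build, compaction, handoff, load_test, planning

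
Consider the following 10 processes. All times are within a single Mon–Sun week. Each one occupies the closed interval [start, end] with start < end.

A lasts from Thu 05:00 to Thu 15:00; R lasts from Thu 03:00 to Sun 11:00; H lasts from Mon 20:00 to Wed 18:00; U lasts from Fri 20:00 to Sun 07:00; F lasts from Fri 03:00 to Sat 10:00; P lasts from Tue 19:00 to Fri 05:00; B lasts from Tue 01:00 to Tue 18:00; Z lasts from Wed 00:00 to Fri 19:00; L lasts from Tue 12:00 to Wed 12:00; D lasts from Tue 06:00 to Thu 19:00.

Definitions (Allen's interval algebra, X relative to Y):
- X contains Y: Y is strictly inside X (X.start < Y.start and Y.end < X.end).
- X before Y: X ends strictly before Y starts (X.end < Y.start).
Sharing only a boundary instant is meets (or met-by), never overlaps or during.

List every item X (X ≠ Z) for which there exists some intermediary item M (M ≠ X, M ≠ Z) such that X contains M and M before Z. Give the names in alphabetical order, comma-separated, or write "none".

Target Z = [Wed 00:00, Fri 19:00].
Intermediaries M with M before Z: B.
Via B — items with X contains B: H.
Union: H.

H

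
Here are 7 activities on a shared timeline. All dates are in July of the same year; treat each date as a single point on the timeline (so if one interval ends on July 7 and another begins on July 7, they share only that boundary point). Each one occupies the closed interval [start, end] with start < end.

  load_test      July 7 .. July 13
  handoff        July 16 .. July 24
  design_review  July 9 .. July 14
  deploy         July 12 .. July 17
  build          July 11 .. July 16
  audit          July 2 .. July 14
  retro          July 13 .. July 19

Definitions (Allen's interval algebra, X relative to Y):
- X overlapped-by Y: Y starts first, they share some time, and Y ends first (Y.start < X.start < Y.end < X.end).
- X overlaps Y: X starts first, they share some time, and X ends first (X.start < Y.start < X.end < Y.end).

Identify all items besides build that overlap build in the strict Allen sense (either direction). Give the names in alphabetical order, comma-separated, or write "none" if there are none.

audit, deploy, design_review, load_test, retro

Target build = [July 11, July 16].
audit [July 2, July 14] → overlaps → yes.
deploy [July 12, July 17] → overlapped-by → yes.
design_review [July 9, July 14] → overlaps → yes.
handoff [July 16, July 24] → met-by → no.
load_test [July 7, July 13] → overlaps → yes.
retro [July 13, July 19] → overlapped-by → yes.
Result: audit, deploy, design_review, load_test, retro.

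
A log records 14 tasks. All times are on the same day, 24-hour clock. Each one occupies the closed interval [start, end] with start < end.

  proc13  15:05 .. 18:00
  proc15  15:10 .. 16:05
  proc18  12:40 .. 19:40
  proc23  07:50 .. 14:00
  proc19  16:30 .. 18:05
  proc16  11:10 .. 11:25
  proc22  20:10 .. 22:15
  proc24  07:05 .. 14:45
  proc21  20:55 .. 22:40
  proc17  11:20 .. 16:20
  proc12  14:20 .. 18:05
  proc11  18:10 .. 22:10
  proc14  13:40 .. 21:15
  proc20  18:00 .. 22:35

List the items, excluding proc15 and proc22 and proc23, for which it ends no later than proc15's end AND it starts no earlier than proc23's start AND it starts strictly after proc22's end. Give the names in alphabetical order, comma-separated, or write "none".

Conditions: its end is no later than proc15's end (X.end <= 16:05) AND its start is no earlier than proc23's start (X.start >= 07:50) AND its start is strictly after proc22's end (X.start > 22:15).
proc11: end 22:10 <= 16:05? ✗; start 18:10 >= 07:50? ✓; start 18:10 > 22:15? ✗ → no.
proc12: end 18:05 <= 16:05? ✗; start 14:20 >= 07:50? ✓; start 14:20 > 22:15? ✗ → no.
proc13: end 18:00 <= 16:05? ✗; start 15:05 >= 07:50? ✓; start 15:05 > 22:15? ✗ → no.
proc14: end 21:15 <= 16:05? ✗; start 13:40 >= 07:50? ✓; start 13:40 > 22:15? ✗ → no.
proc16: end 11:25 <= 16:05? ✓; start 11:10 >= 07:50? ✓; start 11:10 > 22:15? ✗ → no.
proc17: end 16:20 <= 16:05? ✗; start 11:20 >= 07:50? ✓; start 11:20 > 22:15? ✗ → no.
proc18: end 19:40 <= 16:05? ✗; start 12:40 >= 07:50? ✓; start 12:40 > 22:15? ✗ → no.
proc19: end 18:05 <= 16:05? ✗; start 16:30 >= 07:50? ✓; start 16:30 > 22:15? ✗ → no.
proc20: end 22:35 <= 16:05? ✗; start 18:00 >= 07:50? ✓; start 18:00 > 22:15? ✗ → no.
proc21: end 22:40 <= 16:05? ✗; start 20:55 >= 07:50? ✓; start 20:55 > 22:15? ✗ → no.
proc24: end 14:45 <= 16:05? ✓; start 07:05 >= 07:50? ✗; start 07:05 > 22:15? ✗ → no.
Result: none.

none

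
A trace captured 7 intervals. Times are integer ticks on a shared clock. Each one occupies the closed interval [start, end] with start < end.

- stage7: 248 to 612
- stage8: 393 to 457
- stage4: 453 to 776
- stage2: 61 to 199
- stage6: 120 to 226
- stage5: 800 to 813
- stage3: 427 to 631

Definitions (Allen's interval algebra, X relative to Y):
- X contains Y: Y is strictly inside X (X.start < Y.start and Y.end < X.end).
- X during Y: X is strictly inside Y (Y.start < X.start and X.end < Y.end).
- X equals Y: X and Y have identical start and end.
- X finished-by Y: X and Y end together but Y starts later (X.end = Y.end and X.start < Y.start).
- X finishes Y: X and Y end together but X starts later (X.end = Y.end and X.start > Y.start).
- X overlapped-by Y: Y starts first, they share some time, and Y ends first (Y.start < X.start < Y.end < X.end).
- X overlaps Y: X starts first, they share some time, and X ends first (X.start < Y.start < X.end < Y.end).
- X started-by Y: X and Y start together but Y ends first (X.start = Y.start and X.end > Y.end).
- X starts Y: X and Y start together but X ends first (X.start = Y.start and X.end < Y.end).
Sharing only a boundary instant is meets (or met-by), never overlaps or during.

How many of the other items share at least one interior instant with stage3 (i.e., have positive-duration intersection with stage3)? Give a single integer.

Target stage3 = [427, 631].
stage2 [61, 199] → before → no.
stage4 [453, 776] → overlapped-by → counts.
stage5 [800, 813] → after → no.
stage6 [120, 226] → before → no.
stage7 [248, 612] → overlaps → counts.
stage8 [393, 457] → overlaps → counts.
Total: 3.

3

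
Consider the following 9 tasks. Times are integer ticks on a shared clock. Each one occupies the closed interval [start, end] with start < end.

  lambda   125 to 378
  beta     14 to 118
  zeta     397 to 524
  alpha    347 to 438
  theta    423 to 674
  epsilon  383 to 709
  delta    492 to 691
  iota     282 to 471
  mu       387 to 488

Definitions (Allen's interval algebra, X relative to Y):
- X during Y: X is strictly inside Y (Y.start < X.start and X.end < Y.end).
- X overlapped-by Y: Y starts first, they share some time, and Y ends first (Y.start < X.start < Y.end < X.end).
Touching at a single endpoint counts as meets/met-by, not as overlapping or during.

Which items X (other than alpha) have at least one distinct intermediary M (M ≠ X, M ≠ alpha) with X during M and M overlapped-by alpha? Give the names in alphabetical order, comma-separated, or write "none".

Target alpha = [347, 438].
Intermediaries M with M overlapped-by alpha: epsilon, mu, theta, zeta.
Via epsilon — items with X during epsilon: delta, mu, theta, zeta.
Via mu — items with X during mu: none.
Via theta — items with X during theta: none.
Via zeta — items with X during zeta: none.
Union: delta, mu, theta, zeta.

delta, mu, theta, zeta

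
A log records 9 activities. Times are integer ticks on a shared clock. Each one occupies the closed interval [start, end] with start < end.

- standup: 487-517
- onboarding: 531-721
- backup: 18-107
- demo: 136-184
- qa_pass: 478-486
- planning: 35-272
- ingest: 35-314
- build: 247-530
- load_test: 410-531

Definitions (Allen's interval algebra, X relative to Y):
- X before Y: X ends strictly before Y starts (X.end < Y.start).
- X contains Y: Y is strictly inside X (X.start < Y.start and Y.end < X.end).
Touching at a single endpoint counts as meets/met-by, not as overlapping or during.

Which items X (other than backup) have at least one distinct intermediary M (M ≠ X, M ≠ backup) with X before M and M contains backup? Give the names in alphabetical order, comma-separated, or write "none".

Target backup = [18, 107].
Intermediaries M with M contains backup: none.
Union: none.

none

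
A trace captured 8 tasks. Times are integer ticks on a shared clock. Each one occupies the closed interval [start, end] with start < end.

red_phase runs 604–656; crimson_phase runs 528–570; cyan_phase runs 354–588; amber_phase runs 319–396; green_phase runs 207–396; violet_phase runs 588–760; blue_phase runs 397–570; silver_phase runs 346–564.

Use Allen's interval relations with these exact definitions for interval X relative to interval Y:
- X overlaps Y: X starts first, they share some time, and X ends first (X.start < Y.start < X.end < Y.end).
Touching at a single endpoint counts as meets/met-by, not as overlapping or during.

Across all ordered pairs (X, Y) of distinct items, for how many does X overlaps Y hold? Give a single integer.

7

Checking all 56 ordered pairs for relation 'overlaps'; matching pairs in alphabetical order:
(amber_phase, cyan_phase): amber_phase overlaps cyan_phase ✓
(amber_phase, silver_phase): amber_phase overlaps silver_phase ✓
(green_phase, cyan_phase): green_phase overlaps cyan_phase ✓
(green_phase, silver_phase): green_phase overlaps silver_phase ✓
(silver_phase, blue_phase): silver_phase overlaps blue_phase ✓
(silver_phase, crimson_phase): silver_phase overlaps crimson_phase ✓
(silver_phase, cyan_phase): silver_phase overlaps cyan_phase ✓
Count: 7.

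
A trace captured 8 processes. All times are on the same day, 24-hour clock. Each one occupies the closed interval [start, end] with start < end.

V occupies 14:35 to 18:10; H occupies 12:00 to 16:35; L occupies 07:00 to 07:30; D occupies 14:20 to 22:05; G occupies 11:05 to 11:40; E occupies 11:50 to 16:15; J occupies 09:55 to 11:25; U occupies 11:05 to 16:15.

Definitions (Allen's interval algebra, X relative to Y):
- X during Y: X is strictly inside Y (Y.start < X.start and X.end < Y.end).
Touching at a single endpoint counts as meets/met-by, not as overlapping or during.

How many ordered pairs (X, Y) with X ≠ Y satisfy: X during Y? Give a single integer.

Checking all 56 ordered pairs for relation 'during'; matching pairs in alphabetical order:
(V, D): V during D ✓
Count: 1.

1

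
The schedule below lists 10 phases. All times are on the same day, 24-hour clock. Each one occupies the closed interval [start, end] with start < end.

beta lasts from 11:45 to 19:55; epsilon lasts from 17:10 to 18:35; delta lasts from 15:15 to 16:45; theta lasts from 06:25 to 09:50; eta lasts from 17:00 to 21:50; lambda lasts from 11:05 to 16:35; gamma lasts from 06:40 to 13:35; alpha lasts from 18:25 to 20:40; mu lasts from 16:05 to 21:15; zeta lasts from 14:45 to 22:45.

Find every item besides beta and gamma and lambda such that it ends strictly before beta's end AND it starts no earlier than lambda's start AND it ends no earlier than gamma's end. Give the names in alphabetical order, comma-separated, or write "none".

Conditions: its end is strictly before beta's end (X.end < 19:55) AND its start is no earlier than lambda's start (X.start >= 11:05) AND its end is no earlier than gamma's end (X.end >= 13:35).
alpha: end 20:40 < 19:55? ✗; start 18:25 >= 11:05? ✓; end 20:40 >= 13:35? ✓ → no.
delta: end 16:45 < 19:55? ✓; start 15:15 >= 11:05? ✓; end 16:45 >= 13:35? ✓ → yes.
epsilon: end 18:35 < 19:55? ✓; start 17:10 >= 11:05? ✓; end 18:35 >= 13:35? ✓ → yes.
eta: end 21:50 < 19:55? ✗; start 17:00 >= 11:05? ✓; end 21:50 >= 13:35? ✓ → no.
mu: end 21:15 < 19:55? ✗; start 16:05 >= 11:05? ✓; end 21:15 >= 13:35? ✓ → no.
theta: end 09:50 < 19:55? ✓; start 06:25 >= 11:05? ✗; end 09:50 >= 13:35? ✗ → no.
zeta: end 22:45 < 19:55? ✗; start 14:45 >= 11:05? ✓; end 22:45 >= 13:35? ✓ → no.
Result: delta, epsilon.

delta, epsilon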